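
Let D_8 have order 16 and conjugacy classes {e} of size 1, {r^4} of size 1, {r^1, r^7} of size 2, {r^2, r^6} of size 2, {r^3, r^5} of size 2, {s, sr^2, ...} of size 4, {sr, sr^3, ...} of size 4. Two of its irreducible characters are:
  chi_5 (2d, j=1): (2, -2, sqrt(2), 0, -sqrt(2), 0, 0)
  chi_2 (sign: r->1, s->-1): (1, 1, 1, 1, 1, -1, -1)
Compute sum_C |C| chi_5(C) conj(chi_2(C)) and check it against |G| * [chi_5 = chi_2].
Sum = 0; so <chi_5, chi_2> = 0 (distinct irreducibles are orthogonal).

Proof sketch: Compute term by term over conjugacy classes (|C| * chi_5(C) * conj(chi_2(C))):
  1*(2)*conj(1) + 1*(-2)*conj(1) + 2*(sqrt(2))*conj(1) + 2*(0)*conj(1) + 2*(-sqrt(2))*conj(1) + 4*(0)*conj(-1) + 4*(0)*conj(-1)
  = (2) + (-2) + (2*sqrt(2)) + (0) + (-2*sqrt(2)) + (0) + (0)
  = 0.
Dividing by |G| = 16 gives 0/16 = 0, matching the row-orthogonality relation <chi_5, chi_2> = [chi_5 = chi_2].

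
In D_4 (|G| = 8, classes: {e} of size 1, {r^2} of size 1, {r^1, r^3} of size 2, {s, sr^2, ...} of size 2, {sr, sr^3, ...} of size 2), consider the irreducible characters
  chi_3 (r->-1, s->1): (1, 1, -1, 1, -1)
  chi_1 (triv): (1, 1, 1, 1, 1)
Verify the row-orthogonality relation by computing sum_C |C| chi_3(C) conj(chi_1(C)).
Sum = 0; so <chi_3, chi_1> = 0 (distinct irreducibles are orthogonal).

Why: Compute term by term over conjugacy classes (|C| * chi_3(C) * conj(chi_1(C))):
  1*(1)*conj(1) + 1*(1)*conj(1) + 2*(-1)*conj(1) + 2*(1)*conj(1) + 2*(-1)*conj(1)
  = (1) + (1) + (-2) + (2) + (-2)
  = 0.
Dividing by |G| = 8 gives 0/8 = 0, matching the row-orthogonality relation <chi_3, chi_1> = [chi_3 = chi_1].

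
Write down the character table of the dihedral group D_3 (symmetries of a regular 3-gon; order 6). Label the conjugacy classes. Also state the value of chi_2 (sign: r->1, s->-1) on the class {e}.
Conjugacy classes: {e} of size 1, {r^1, r^2} of size 2, {s, sr, ..., sr^2} of size 3.
Character table:
  irrep \ class              {e} (size 1)  {r^1, r^2} (size 2)  {s, sr, ..., sr^2} (size 3)
  chi_1 (triv)               1             1                    1                          
  chi_2 (sign: r->1, s->-1)  1             1                    -1                         
  chi_3 (2d, j=1)            2             -1                   0                          

Spot check: chi_2 (sign: r->1, s->-1) on {e} = 1.

Working: D_3 has order 2*3 = 6 with 3 conjugacy classes, hence 3 irreducibles. Sum of squared dims 1 + 1 + 4 = 6 = |G|. Linear characters come from the abelianisation; the 2-dimensional irreps have character r^k -> 2*cos(2*pi*j*k/3), reflections -> 0.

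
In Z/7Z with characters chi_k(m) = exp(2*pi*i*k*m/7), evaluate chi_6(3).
chi_6(3) = zeta_7^18 = exp(-6*I*pi/7)

Explanation: chi_6(3) = zeta_7^(6*3) = zeta_7^18. Since zeta_7^7 = 1, this equals zeta_7^4 = exp(2*pi*i*4/7) = exp(-6*I*pi/7).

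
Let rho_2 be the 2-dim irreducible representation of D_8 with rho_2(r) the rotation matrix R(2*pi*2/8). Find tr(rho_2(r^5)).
chi_{rho_2}(r^5) = 2*cos(2*pi*2*5/8) = 0

Explanation: rho_2(r^5) is rotation by angle 2*pi*2*5/8, whose trace is 2*cos(2*pi*2*5/8) = 0.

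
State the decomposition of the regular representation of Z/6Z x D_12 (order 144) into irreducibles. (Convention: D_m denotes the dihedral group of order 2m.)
Each irreducible V_i of dimension d_i appears with multiplicity d_i, i.e. rho_reg = (direct sum over all irreducibles V_i) d_i V_i. The irreducible dimensions for Z/6Z x D_12 are 1, 1, 1, 1, 1, 1, 1, 1, 1, 1, 1, 1, 1, 1, 1, 1, 1, 1, 1, 1, 1, 1, 1, 1, 2, 2, 2, 2, 2, 2, 2, 2, 2, 2, 2, 2, 2, 2, 2, 2, 2, 2, 2, 2, 2, 2, 2, 2, 2, 2, 2, 2, 2, 2: 24 irreducibles of dimension 1, each with multiplicity 1; 30 irreducibles of dimension 2, each with multiplicity 2. Total dimension 24*1*1 + 30*2*2 = 144 = |G|.

Details: General theorem: in the regular representation of a finite group G, each irreducible appears with multiplicity equal to its dimension. Check: dim(rho_reg) = sum d_i^2 = 1 + 1 + 1 + 1 + 1 + 1 + 1 + 1 + 1 + 1 + 1 + 1 + 1 + 1 + 1 + 1 + 1 + 1 + 1 + 1 + 1 + 1 + 1 + 1 + 4 + 4 + 4 + 4 + 4 + 4 + 4 + 4 + 4 + 4 + 4 + 4 + 4 + 4 + 4 + 4 + 4 + 4 + 4 + 4 + 4 + 4 + 4 + 4 + 4 + 4 + 4 + 4 + 4 + 4 = 144 = |G|.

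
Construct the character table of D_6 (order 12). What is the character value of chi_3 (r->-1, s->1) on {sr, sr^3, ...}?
Conjugacy classes: {e} of size 1, {r^3} of size 1, {r^1, r^5} of size 2, {r^2, r^4} of size 2, {s, sr^2, ...} of size 3, {sr, sr^3, ...} of size 3.
Character table:
  irrep \ class              {e} (size 1)  {r^3} (size 1)  {r^1, r^5} (size 2)  {r^2, r^4} (size 2)  {s, sr^2, ...} (size 3)  {sr, sr^3, ...} (size 3)
  chi_1 (triv)               1             1               1                    1                    1                        1                       
  chi_2 (sign: r->1, s->-1)  1             1               1                    1                    -1                       -1                      
  chi_3 (r->-1, s->1)        1             -1              -1                   1                    1                        -1                      
  chi_4 (r->-1, s->-1)       1             -1              -1                   1                    -1                       1                       
  chi_5 (2d, j=1)            2             -2              1                    -1                   0                        0                       
  chi_6 (2d, j=2)            2             2               -1                   -1                   0                        0                       

Spot check: chi_3 (r->-1, s->1) on {sr, sr^3, ...} = -1.

D_6 has order 2*6 = 12 with 6 conjugacy classes, hence 6 irreducibles. Sum of squared dims 1 + 1 + 1 + 1 + 4 + 4 = 12 = |G|. Linear characters come from the abelianisation; the 2-dimensional irreps have character r^k -> 2*cos(2*pi*j*k/6), reflections -> 0.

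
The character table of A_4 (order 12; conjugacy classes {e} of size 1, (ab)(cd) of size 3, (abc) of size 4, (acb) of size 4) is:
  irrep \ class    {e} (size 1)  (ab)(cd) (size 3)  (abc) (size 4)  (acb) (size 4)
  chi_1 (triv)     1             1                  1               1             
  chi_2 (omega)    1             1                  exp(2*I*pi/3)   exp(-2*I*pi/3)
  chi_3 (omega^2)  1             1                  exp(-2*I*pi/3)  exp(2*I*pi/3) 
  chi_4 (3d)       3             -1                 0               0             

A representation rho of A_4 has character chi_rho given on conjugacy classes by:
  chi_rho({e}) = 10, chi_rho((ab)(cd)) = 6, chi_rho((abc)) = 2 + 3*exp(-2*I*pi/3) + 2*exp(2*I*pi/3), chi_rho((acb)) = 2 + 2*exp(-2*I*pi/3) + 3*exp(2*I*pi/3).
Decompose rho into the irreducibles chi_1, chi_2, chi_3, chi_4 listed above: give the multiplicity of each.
Multiplicities: chi_1: 2, chi_2: 2, chi_3: 3, chi_4: 1.

Details: Use <chi_rho, chi> = (1/|G|) sum_C |C| * chi_rho(C) * conj(chi(C)) with |G| = 12 for each irreducible chi in the table:
  <chi_rho, chi_1> = (1/12)[1*(10)*conj(1) + 3*(6)*conj(1) + 4*(2 + 3*exp(-2*I*pi/3) + 2*exp(2*I*pi/3))*conj(1) + 4*(2 + 2*exp(-2*I*pi/3) + 3*exp(2*I*pi/3))*conj(1)]
      = (1/12)[(10) + (18) + (8 + 12*exp(-2*I*pi/3) + 8*exp(2*I*pi/3)) + (8 + 8*exp(-2*I*pi/3) + 12*exp(2*I*pi/3))] = 24/12 = 2
  <chi_rho, chi_2> = (1/12)[1*(10)*conj(1) + 3*(6)*conj(1) + 4*(2 + 3*exp(-2*I*pi/3) + 2*exp(2*I*pi/3))*conj(exp(2*I*pi/3)) + 4*(2 + 2*exp(-2*I*pi/3) + 3*exp(2*I*pi/3))*conj(exp(-2*I*pi/3))]
      = (1/12)[(10) + (18) + (8 + 8*exp(-2*I*pi/3) + 12*exp(2*I*pi/3)) + (8 + 12*exp(-2*I*pi/3) + 8*exp(2*I*pi/3))] = 24/12 = 2
  <chi_rho, chi_3> = (1/12)[1*(10)*conj(1) + 3*(6)*conj(1) + 4*(2 + 3*exp(-2*I*pi/3) + 2*exp(2*I*pi/3))*conj(exp(-2*I*pi/3)) + 4*(2 + 2*exp(-2*I*pi/3) + 3*exp(2*I*pi/3))*conj(exp(2*I*pi/3))]
      = (1/12)[(10) + (18) + (4) + (4)] = 36/12 = 3
  <chi_rho, chi_4> = (1/12)[1*(10)*conj(3) + 3*(6)*conj(-1) + 4*(2 + 3*exp(-2*I*pi/3) + 2*exp(2*I*pi/3))*conj(0) + 4*(2 + 2*exp(-2*I*pi/3) + 3*exp(2*I*pi/3))*conj(0)]
      = (1/12)[(30) + (-18) + (0) + (0)] = 12/12 = 1
(Exp terms are combined using exp(i*s)*conj(exp(i*t)) = exp(i*(s-t)), and sums of them are collapsed using the identity that for every m > 1 the m distinct m-th roots of unity sum to 0, e.g. 1 + exp(2*I*pi/3) + exp(-2*I*pi/3) = 0.)
Dimension check: dim(rho) = sum (mult * dim) = 2*1 + 2*1 + 3*1 + 1*3 = 10 = chi_rho(e) = 10.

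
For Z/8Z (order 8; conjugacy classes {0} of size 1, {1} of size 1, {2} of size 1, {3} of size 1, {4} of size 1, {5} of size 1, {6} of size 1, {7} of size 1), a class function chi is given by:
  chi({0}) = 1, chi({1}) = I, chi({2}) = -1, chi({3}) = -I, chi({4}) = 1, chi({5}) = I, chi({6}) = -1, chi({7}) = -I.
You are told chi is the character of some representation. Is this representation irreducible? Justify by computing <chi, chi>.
Irreducible: <chi, chi> = 1.

<chi, chi> = (1/|G|) sum_C |C| * |chi(C)|^2 = (1/8)[1*|1|^2 + 1*|I|^2 + 1*|-1|^2 + 1*|-I|^2 + 1*|1|^2 + 1*|I|^2 + 1*|-1|^2 + 1*|-I|^2]
  = (1/8)[(1) + (1) + (1) + (1) + (1) + (1) + (1) + (1)] = 8/8 = 1.
(Exp terms are combined using exp(i*s)*conj(exp(i*t)) = exp(i*(s-t)), and sums of them are collapsed using the identity that for every m > 1 the m distinct m-th roots of unity sum to 0, e.g. 1 + exp(2*I*pi/3) + exp(-2*I*pi/3) = 0.)
A character is irreducible iff <chi, chi> = 1, so this representation is irreducible.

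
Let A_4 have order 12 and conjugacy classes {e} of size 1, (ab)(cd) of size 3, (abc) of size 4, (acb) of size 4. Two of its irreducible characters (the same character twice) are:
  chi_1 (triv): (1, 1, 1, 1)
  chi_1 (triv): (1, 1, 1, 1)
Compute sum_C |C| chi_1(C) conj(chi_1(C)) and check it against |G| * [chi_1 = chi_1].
Sum = 12 = |G| = 12; so <chi_1, chi_1> = 1 (norm-1 confirms irreducibility).

Proof sketch: Compute term by term over conjugacy classes (|C| * chi_1(C) * conj(chi_1(C))):
  1*(1)*conj(1) + 3*(1)*conj(1) + 4*(1)*conj(1) + 4*(1)*conj(1)
  = (1) + (3) + (4) + (4)
  = 12.
(Exp terms are combined using exp(i*s)*conj(exp(i*t)) = exp(i*(s-t)), and sums of them are collapsed using the identity that for every m > 1 the m distinct m-th roots of unity sum to 0, e.g. 1 + exp(2*I*pi/3) + exp(-2*I*pi/3) = 0.)
Dividing by |G| = 12 gives 12/12 = 1, matching the row-orthogonality relation <chi_1, chi_1> = [chi_1 = chi_1].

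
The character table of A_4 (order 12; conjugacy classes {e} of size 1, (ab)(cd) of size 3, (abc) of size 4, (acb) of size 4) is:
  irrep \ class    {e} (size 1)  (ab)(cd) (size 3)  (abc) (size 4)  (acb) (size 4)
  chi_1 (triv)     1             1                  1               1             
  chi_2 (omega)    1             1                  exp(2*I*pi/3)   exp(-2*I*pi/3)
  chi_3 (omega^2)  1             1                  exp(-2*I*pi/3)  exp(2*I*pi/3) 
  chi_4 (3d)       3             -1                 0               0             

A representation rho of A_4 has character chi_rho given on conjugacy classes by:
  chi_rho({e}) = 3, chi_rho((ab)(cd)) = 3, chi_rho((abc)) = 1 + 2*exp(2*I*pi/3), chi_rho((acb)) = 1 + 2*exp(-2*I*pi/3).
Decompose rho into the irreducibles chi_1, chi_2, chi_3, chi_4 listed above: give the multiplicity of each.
Multiplicities: chi_1: 1, chi_2: 2, chi_3: 0, chi_4: 0.

Use <chi_rho, chi> = (1/|G|) sum_C |C| * chi_rho(C) * conj(chi(C)) with |G| = 12 for each irreducible chi in the table:
  <chi_rho, chi_1> = (1/12)[1*(3)*conj(1) + 3*(3)*conj(1) + 4*(1 + 2*exp(2*I*pi/3))*conj(1) + 4*(1 + 2*exp(-2*I*pi/3))*conj(1)]
      = (1/12)[(3) + (9) + (4 + 8*exp(2*I*pi/3)) + (4 + 8*exp(-2*I*pi/3))] = 12/12 = 1
  <chi_rho, chi_2> = (1/12)[1*(3)*conj(1) + 3*(3)*conj(1) + 4*(1 + 2*exp(2*I*pi/3))*conj(exp(2*I*pi/3)) + 4*(1 + 2*exp(-2*I*pi/3))*conj(exp(-2*I*pi/3))]
      = (1/12)[(3) + (9) + (8 + 4*exp(-2*I*pi/3)) + (8 + 4*exp(2*I*pi/3))] = 24/12 = 2
  <chi_rho, chi_3> = (1/12)[1*(3)*conj(1) + 3*(3)*conj(1) + 4*(1 + 2*exp(2*I*pi/3))*conj(exp(-2*I*pi/3)) + 4*(1 + 2*exp(-2*I*pi/3))*conj(exp(2*I*pi/3))]
      = (1/12)[(3) + (9) + (8*exp(-2*I*pi/3) + 4*exp(2*I*pi/3)) + (4*exp(-2*I*pi/3) + 8*exp(2*I*pi/3))] = 0/12 = 0
  <chi_rho, chi_4> = (1/12)[1*(3)*conj(3) + 3*(3)*conj(-1) + 4*(1 + 2*exp(2*I*pi/3))*conj(0) + 4*(1 + 2*exp(-2*I*pi/3))*conj(0)]
      = (1/12)[(9) + (-9) + (0) + (0)] = 0/12 = 0
(Exp terms are combined using exp(i*s)*conj(exp(i*t)) = exp(i*(s-t)), and sums of them are collapsed using the identity that for every m > 1 the m distinct m-th roots of unity sum to 0, e.g. 1 + exp(2*I*pi/3) + exp(-2*I*pi/3) = 0.)
Dimension check: dim(rho) = sum (mult * dim) = 1*1 + 2*1 + 0*1 + 0*3 = 3 = chi_rho(e) = 3.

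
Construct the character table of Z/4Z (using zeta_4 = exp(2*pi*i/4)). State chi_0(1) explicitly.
Character table of Z/4Z (irreps indexed chi_0,...,chi_3 with chi_k(m) = zeta_4^(k*m), zeta_4 = exp(2*pi*i/4)):
  irrep \ class  {0} (size 1)  {1} (size 1)  {2} (size 1)  {3} (size 1)
  chi_0          1             1             1             1           
  chi_1          1             I             -1            -I          
  chi_2          1             -1            1             -1          
  chi_3          1             -I            -1            I           

Spot check: chi_0(1) = zeta_4^(0*1) = zeta_4^0 = 1.

Reasoning: Z/4Z is abelian, so all 4 irreducible complex representations are 1-dimensional. They are given by chi_k(m) = zeta_4^(k*m) for k = 0,...,3. Row orthogonality: sum_m chi_k(m) conj(chi_l(m)) = 4 * [k = l].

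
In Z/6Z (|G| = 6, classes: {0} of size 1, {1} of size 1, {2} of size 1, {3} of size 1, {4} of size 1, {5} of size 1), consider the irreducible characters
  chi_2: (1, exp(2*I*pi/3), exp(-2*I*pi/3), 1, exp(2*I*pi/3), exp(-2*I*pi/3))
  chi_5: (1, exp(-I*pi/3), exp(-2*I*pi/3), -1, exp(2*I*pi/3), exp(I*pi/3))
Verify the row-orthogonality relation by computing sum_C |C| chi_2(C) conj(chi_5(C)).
Sum = 0; so <chi_2, chi_5> = 0 (distinct irreducibles are orthogonal).

Working: Compute term by term over conjugacy classes (|C| * chi_2(C) * conj(chi_5(C))):
  1*(1)*conj(1) + 1*(exp(2*I*pi/3))*conj(exp(-I*pi/3)) + 1*(exp(-2*I*pi/3))*conj(exp(-2*I*pi/3)) + 1*(1)*conj(-1) + 1*(exp(2*I*pi/3))*conj(exp(2*I*pi/3)) + 1*(exp(-2*I*pi/3))*conj(exp(I*pi/3))
  = (1) + (-1) + (1) + (-1) + (1) + (-1)
  = 0.
(Exp terms are combined using exp(i*s)*conj(exp(i*t)) = exp(i*(s-t)), and sums of them are collapsed using the identity that for every m > 1 the m distinct m-th roots of unity sum to 0, e.g. 1 + exp(2*I*pi/3) + exp(-2*I*pi/3) = 0.)
Dividing by |G| = 6 gives 0/6 = 0, matching the row-orthogonality relation <chi_2, chi_5> = [chi_2 = chi_5].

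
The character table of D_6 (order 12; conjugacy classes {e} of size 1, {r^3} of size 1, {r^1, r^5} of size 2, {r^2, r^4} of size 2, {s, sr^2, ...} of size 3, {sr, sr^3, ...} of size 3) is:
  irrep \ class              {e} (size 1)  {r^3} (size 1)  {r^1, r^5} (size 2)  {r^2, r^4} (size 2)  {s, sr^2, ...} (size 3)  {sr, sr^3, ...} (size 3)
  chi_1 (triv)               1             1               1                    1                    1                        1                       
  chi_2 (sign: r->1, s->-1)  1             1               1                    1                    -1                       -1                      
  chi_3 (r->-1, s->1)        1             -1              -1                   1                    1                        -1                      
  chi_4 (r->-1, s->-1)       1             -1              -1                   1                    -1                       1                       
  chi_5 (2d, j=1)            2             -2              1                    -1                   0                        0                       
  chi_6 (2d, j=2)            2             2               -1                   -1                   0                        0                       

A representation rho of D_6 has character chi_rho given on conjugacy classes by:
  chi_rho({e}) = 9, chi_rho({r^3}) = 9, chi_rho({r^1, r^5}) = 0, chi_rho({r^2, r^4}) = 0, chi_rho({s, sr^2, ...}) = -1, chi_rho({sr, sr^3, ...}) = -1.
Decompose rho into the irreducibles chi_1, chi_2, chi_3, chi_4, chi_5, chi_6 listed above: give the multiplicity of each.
Multiplicities: chi_1: 1, chi_2: 2, chi_3: 0, chi_4: 0, chi_5: 0, chi_6: 3.

Details: Use <chi_rho, chi> = (1/|G|) sum_C |C| * chi_rho(C) * conj(chi(C)) with |G| = 12 for each irreducible chi in the table:
  <chi_rho, chi_1> = (1/12)[1*(9)*conj(1) + 1*(9)*conj(1) + 2*(0)*conj(1) + 2*(0)*conj(1) + 3*(-1)*conj(1) + 3*(-1)*conj(1)]
      = (1/12)[(9) + (9) + (0) + (0) + (-3) + (-3)] = 12/12 = 1
  <chi_rho, chi_2> = (1/12)[1*(9)*conj(1) + 1*(9)*conj(1) + 2*(0)*conj(1) + 2*(0)*conj(1) + 3*(-1)*conj(-1) + 3*(-1)*conj(-1)]
      = (1/12)[(9) + (9) + (0) + (0) + (3) + (3)] = 24/12 = 2
  <chi_rho, chi_3> = (1/12)[1*(9)*conj(1) + 1*(9)*conj(-1) + 2*(0)*conj(-1) + 2*(0)*conj(1) + 3*(-1)*conj(1) + 3*(-1)*conj(-1)]
      = (1/12)[(9) + (-9) + (0) + (0) + (-3) + (3)] = 0/12 = 0
  <chi_rho, chi_4> = (1/12)[1*(9)*conj(1) + 1*(9)*conj(-1) + 2*(0)*conj(-1) + 2*(0)*conj(1) + 3*(-1)*conj(-1) + 3*(-1)*conj(1)]
      = (1/12)[(9) + (-9) + (0) + (0) + (3) + (-3)] = 0/12 = 0
  <chi_rho, chi_5> = (1/12)[1*(9)*conj(2) + 1*(9)*conj(-2) + 2*(0)*conj(1) + 2*(0)*conj(-1) + 3*(-1)*conj(0) + 3*(-1)*conj(0)]
      = (1/12)[(18) + (-18) + (0) + (0) + (0) + (0)] = 0/12 = 0
  <chi_rho, chi_6> = (1/12)[1*(9)*conj(2) + 1*(9)*conj(2) + 2*(0)*conj(-1) + 2*(0)*conj(-1) + 3*(-1)*conj(0) + 3*(-1)*conj(0)]
      = (1/12)[(18) + (18) + (0) + (0) + (0) + (0)] = 36/12 = 3
Dimension check: dim(rho) = sum (mult * dim) = 1*1 + 2*1 + 0*1 + 0*1 + 0*2 + 3*2 = 9 = chi_rho(e) = 9.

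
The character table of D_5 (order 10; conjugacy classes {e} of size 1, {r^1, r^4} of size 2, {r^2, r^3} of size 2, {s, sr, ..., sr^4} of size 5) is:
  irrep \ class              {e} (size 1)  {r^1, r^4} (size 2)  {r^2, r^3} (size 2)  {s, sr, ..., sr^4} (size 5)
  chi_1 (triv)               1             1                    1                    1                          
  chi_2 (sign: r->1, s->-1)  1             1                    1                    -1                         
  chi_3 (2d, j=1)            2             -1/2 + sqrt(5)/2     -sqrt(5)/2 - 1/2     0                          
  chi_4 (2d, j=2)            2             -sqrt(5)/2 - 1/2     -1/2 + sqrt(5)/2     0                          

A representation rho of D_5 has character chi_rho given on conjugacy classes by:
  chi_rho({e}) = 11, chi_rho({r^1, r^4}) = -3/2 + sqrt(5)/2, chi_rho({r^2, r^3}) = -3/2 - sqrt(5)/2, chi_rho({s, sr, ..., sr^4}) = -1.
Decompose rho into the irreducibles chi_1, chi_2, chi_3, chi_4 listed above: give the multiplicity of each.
Multiplicities: chi_1: 0, chi_2: 1, chi_3: 3, chi_4: 2.

Argument: Use <chi_rho, chi> = (1/|G|) sum_C |C| * chi_rho(C) * conj(chi(C)) with |G| = 10 for each irreducible chi in the table:
  <chi_rho, chi_1> = (1/10)[1*(11)*conj(1) + 2*(-3/2 + sqrt(5)/2)*conj(1) + 2*(-3/2 - sqrt(5)/2)*conj(1) + 5*(-1)*conj(1)]
      = (1/10)[(11) + (-3 + sqrt(5)) + (-3 - sqrt(5)) + (-5)] = 0/10 = 0
  <chi_rho, chi_2> = (1/10)[1*(11)*conj(1) + 2*(-3/2 + sqrt(5)/2)*conj(1) + 2*(-3/2 - sqrt(5)/2)*conj(1) + 5*(-1)*conj(-1)]
      = (1/10)[(11) + (-3 + sqrt(5)) + (-3 - sqrt(5)) + (5)] = 10/10 = 1
  <chi_rho, chi_3> = (1/10)[1*(11)*conj(2) + 2*(-3/2 + sqrt(5)/2)*conj(-1/2 + sqrt(5)/2) + 2*(-3/2 - sqrt(5)/2)*conj(-sqrt(5)/2 - 1/2) + 5*(-1)*conj(0)]
      = (1/10)[(22) + (4 - 2*sqrt(5)) + (4 + 2*sqrt(5)) + (0)] = 30/10 = 3
  <chi_rho, chi_4> = (1/10)[1*(11)*conj(2) + 2*(-3/2 + sqrt(5)/2)*conj(-sqrt(5)/2 - 1/2) + 2*(-3/2 - sqrt(5)/2)*conj(-1/2 + sqrt(5)/2) + 5*(-1)*conj(0)]
      = (1/10)[(22) + (-1 + sqrt(5)) + (-sqrt(5) - 1) + (0)] = 20/10 = 2
Dimension check: dim(rho) = sum (mult * dim) = 0*1 + 1*1 + 3*2 + 2*2 = 11 = chi_rho(e) = 11.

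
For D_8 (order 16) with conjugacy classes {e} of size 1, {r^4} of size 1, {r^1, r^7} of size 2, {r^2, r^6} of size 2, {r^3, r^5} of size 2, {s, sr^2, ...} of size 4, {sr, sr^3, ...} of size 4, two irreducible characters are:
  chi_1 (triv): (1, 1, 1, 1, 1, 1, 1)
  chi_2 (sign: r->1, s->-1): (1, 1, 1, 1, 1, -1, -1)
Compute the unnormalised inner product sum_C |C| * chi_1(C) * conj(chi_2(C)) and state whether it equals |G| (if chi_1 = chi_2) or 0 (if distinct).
Sum = 0; so <chi_1, chi_2> = 0 (distinct irreducibles are orthogonal).

Proof sketch: Compute term by term over conjugacy classes (|C| * chi_1(C) * conj(chi_2(C))):
  1*(1)*conj(1) + 1*(1)*conj(1) + 2*(1)*conj(1) + 2*(1)*conj(1) + 2*(1)*conj(1) + 4*(1)*conj(-1) + 4*(1)*conj(-1)
  = (1) + (1) + (2) + (2) + (2) + (-4) + (-4)
  = 0.
Dividing by |G| = 16 gives 0/16 = 0, matching the row-orthogonality relation <chi_1, chi_2> = [chi_1 = chi_2].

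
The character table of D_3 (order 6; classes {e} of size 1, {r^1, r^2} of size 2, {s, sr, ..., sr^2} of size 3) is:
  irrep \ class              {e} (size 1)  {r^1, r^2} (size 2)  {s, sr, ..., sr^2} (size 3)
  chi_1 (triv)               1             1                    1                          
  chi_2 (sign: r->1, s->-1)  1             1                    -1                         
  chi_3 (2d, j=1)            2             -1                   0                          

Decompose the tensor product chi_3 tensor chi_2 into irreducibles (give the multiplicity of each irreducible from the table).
chi_3 tensor chi_2 = chi_3 (all other irreducibles have multiplicity 0).

Explanation: The character of a tensor product is the pointwise product (chi_3 * chi_2)(C) = chi_3(C) * chi_2(C):
  {e}: (2)*(1), {r^1, r^2}: (-1)*(1), {s, sr, ..., sr^2}: (0)*(-1)
so (chi_3 * chi_2) takes values
  {e} -> 2, {r^1, r^2} -> -1, {s, sr, ..., sr^2} -> 0.
Now take the inner product of this character with each irreducible chi from the table, <chi_3*chi_2, chi> = (1/6) sum_C |C| (chi_3*chi_2)(C) conj(chi(C)):
  <chi_3*chi_2, chi_1> = (1/6)[1*(2)*conj(1) + 2*(-1)*conj(1) + 3*(0)*conj(1)]
      = (1/6)[(2) + (-2) + (0)] = 0/6 = 0
  <chi_3*chi_2, chi_2> = (1/6)[1*(2)*conj(1) + 2*(-1)*conj(1) + 3*(0)*conj(-1)]
      = (1/6)[(2) + (-2) + (0)] = 0/6 = 0
  <chi_3*chi_2, chi_3> = (1/6)[1*(2)*conj(2) + 2*(-1)*conj(-1) + 3*(0)*conj(0)]
      = (1/6)[(4) + (2) + (0)] = 6/6 = 1
Hence the multiplicities are chi_3: 1. Dimension check: dim(chi_3)*dim(chi_2) = 2*1 = 2 and sum (mult * dim) = 1*2 = 2.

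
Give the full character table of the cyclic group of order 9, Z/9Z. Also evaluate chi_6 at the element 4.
Character table of Z/9Z (irreps indexed chi_0,...,chi_8 with chi_k(m) = zeta_9^(k*m), zeta_9 = exp(2*pi*i/9)):
  irrep \ class  {0} (size 1)  {1} (size 1)    {2} (size 1)    {3} (size 1)    {4} (size 1)    {5} (size 1)    {6} (size 1)    {7} (size 1)    {8} (size 1)  
  chi_0          1             1               1               1               1               1               1               1               1             
  chi_1          1             exp(2*I*pi/9)   exp(4*I*pi/9)   exp(2*I*pi/3)   exp(8*I*pi/9)   exp(-8*I*pi/9)  exp(-2*I*pi/3)  exp(-4*I*pi/9)  exp(-2*I*pi/9)
  chi_2          1             exp(4*I*pi/9)   exp(8*I*pi/9)   exp(-2*I*pi/3)  exp(-2*I*pi/9)  exp(2*I*pi/9)   exp(2*I*pi/3)   exp(-8*I*pi/9)  exp(-4*I*pi/9)
  chi_3          1             exp(2*I*pi/3)   exp(-2*I*pi/3)  1               exp(2*I*pi/3)   exp(-2*I*pi/3)  1               exp(2*I*pi/3)   exp(-2*I*pi/3)
  chi_4          1             exp(8*I*pi/9)   exp(-2*I*pi/9)  exp(2*I*pi/3)   exp(-4*I*pi/9)  exp(4*I*pi/9)   exp(-2*I*pi/3)  exp(2*I*pi/9)   exp(-8*I*pi/9)
  chi_5          1             exp(-8*I*pi/9)  exp(2*I*pi/9)   exp(-2*I*pi/3)  exp(4*I*pi/9)   exp(-4*I*pi/9)  exp(2*I*pi/3)   exp(-2*I*pi/9)  exp(8*I*pi/9) 
  chi_6          1             exp(-2*I*pi/3)  exp(2*I*pi/3)   1               exp(-2*I*pi/3)  exp(2*I*pi/3)   1               exp(-2*I*pi/3)  exp(2*I*pi/3) 
  chi_7          1             exp(-4*I*pi/9)  exp(-8*I*pi/9)  exp(2*I*pi/3)   exp(2*I*pi/9)   exp(-2*I*pi/9)  exp(-2*I*pi/3)  exp(8*I*pi/9)   exp(4*I*pi/9) 
  chi_8          1             exp(-2*I*pi/9)  exp(-4*I*pi/9)  exp(-2*I*pi/3)  exp(-8*I*pi/9)  exp(8*I*pi/9)   exp(2*I*pi/3)   exp(4*I*pi/9)   exp(2*I*pi/9) 

Spot check: chi_6(4) = zeta_9^(6*4) = zeta_9^24 = exp(-2*I*pi/3).

Why: Z/9Z is abelian, so all 9 irreducible complex representations are 1-dimensional. They are given by chi_k(m) = zeta_9^(k*m) for k = 0,...,8. Row orthogonality: sum_m chi_k(m) conj(chi_l(m)) = 9 * [k = l].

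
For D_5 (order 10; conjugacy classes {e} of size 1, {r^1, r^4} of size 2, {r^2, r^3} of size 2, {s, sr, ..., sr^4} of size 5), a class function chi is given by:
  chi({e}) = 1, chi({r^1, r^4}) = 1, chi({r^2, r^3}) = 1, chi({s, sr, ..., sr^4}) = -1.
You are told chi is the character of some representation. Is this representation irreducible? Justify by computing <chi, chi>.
Irreducible: <chi, chi> = 1.

<chi, chi> = (1/|G|) sum_C |C| * |chi(C)|^2 = (1/10)[1*|1|^2 + 2*|1|^2 + 2*|1|^2 + 5*|-1|^2]
  = (1/10)[(1) + (2) + (2) + (5)] = 10/10 = 1.
A character is irreducible iff <chi, chi> = 1, so this representation is irreducible.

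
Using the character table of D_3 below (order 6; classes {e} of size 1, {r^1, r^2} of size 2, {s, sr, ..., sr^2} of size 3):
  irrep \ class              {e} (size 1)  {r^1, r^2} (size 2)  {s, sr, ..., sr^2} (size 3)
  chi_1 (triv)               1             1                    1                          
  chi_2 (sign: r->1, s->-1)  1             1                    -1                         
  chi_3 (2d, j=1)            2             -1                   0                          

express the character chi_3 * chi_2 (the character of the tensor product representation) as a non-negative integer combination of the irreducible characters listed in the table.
chi_3 tensor chi_2 = chi_3 (all other irreducibles have multiplicity 0).

Working: The character of a tensor product is the pointwise product (chi_3 * chi_2)(C) = chi_3(C) * chi_2(C):
  {e}: (2)*(1), {r^1, r^2}: (-1)*(1), {s, sr, ..., sr^2}: (0)*(-1)
so (chi_3 * chi_2) takes values
  {e} -> 2, {r^1, r^2} -> -1, {s, sr, ..., sr^2} -> 0.
Now take the inner product of this character with each irreducible chi from the table, <chi_3*chi_2, chi> = (1/6) sum_C |C| (chi_3*chi_2)(C) conj(chi(C)):
  <chi_3*chi_2, chi_1> = (1/6)[1*(2)*conj(1) + 2*(-1)*conj(1) + 3*(0)*conj(1)]
      = (1/6)[(2) + (-2) + (0)] = 0/6 = 0
  <chi_3*chi_2, chi_2> = (1/6)[1*(2)*conj(1) + 2*(-1)*conj(1) + 3*(0)*conj(-1)]
      = (1/6)[(2) + (-2) + (0)] = 0/6 = 0
  <chi_3*chi_2, chi_3> = (1/6)[1*(2)*conj(2) + 2*(-1)*conj(-1) + 3*(0)*conj(0)]
      = (1/6)[(4) + (2) + (0)] = 6/6 = 1
Hence the multiplicities are chi_3: 1. Dimension check: dim(chi_3)*dim(chi_2) = 2*1 = 2 and sum (mult * dim) = 1*2 = 2.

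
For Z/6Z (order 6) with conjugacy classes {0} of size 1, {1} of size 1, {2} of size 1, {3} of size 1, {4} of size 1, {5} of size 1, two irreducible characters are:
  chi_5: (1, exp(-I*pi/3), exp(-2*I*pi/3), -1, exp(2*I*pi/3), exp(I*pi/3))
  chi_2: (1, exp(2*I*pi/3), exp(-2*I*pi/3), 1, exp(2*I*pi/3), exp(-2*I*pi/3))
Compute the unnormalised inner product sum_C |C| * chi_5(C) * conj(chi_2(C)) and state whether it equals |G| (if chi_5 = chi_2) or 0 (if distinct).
Sum = 0; so <chi_5, chi_2> = 0 (distinct irreducibles are orthogonal).

Why: Compute term by term over conjugacy classes (|C| * chi_5(C) * conj(chi_2(C))):
  1*(1)*conj(1) + 1*(exp(-I*pi/3))*conj(exp(2*I*pi/3)) + 1*(exp(-2*I*pi/3))*conj(exp(-2*I*pi/3)) + 1*(-1)*conj(1) + 1*(exp(2*I*pi/3))*conj(exp(2*I*pi/3)) + 1*(exp(I*pi/3))*conj(exp(-2*I*pi/3))
  = (1) + (-1) + (1) + (-1) + (1) + (-1)
  = 0.
(Exp terms are combined using exp(i*s)*conj(exp(i*t)) = exp(i*(s-t)), and sums of them are collapsed using the identity that for every m > 1 the m distinct m-th roots of unity sum to 0, e.g. 1 + exp(2*I*pi/3) + exp(-2*I*pi/3) = 0.)
Dividing by |G| = 6 gives 0/6 = 0, matching the row-orthogonality relation <chi_5, chi_2> = [chi_5 = chi_2].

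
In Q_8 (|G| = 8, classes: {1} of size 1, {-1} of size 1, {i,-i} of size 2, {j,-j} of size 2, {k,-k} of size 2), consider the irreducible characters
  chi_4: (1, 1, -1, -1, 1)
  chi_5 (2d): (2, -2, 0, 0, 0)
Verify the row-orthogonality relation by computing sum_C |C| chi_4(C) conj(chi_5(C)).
Sum = 0; so <chi_4, chi_5> = 0 (distinct irreducibles are orthogonal).

Argument: Compute term by term over conjugacy classes (|C| * chi_4(C) * conj(chi_5(C))):
  1*(1)*conj(2) + 1*(1)*conj(-2) + 2*(-1)*conj(0) + 2*(-1)*conj(0) + 2*(1)*conj(0)
  = (2) + (-2) + (0) + (0) + (0)
  = 0.
Dividing by |G| = 8 gives 0/8 = 0, matching the row-orthogonality relation <chi_4, chi_5> = [chi_4 = chi_5].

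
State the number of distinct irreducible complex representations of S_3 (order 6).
3

Proof sketch: The number of irreducible complex representations of a finite group equals its number of conjugacy classes. Conjugacy classes in S_3 correspond to cycle types, i.e. partitions of 3; there are p(3) = 3 of them, so S_3 (order 6) has exactly 3 irreducible complex representations.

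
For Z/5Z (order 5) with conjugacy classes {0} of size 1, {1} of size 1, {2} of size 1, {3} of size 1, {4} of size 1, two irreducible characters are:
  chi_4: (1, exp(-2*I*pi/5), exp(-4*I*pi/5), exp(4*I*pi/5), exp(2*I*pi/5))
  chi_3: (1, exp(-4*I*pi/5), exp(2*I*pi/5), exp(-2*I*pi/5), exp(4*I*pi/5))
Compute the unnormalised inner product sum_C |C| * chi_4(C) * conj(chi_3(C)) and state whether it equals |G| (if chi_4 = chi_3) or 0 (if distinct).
Sum = 0; so <chi_4, chi_3> = 0 (distinct irreducibles are orthogonal).

Solution. Compute term by term over conjugacy classes (|C| * chi_4(C) * conj(chi_3(C))):
  1*(1)*conj(1) + 1*(exp(-2*I*pi/5))*conj(exp(-4*I*pi/5)) + 1*(exp(-4*I*pi/5))*conj(exp(2*I*pi/5)) + 1*(exp(4*I*pi/5))*conj(exp(-2*I*pi/5)) + 1*(exp(2*I*pi/5))*conj(exp(4*I*pi/5))
  = (1) + (exp(2*I*pi/5)) + (exp(4*I*pi/5)) + (exp(-4*I*pi/5)) + (exp(-2*I*pi/5))
  = 0.
(Exp terms are combined using exp(i*s)*conj(exp(i*t)) = exp(i*(s-t)), and sums of them are collapsed using the identity that for every m > 1 the m distinct m-th roots of unity sum to 0, e.g. 1 + exp(2*I*pi/3) + exp(-2*I*pi/3) = 0.)
Dividing by |G| = 5 gives 0/5 = 0, matching the row-orthogonality relation <chi_4, chi_3> = [chi_4 = chi_3].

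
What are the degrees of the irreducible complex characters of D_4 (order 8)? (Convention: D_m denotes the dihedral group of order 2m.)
Dimensions: 1, 1, 1, 1, 2

Working: There are 5 irreducibles (= number of conjugacy classes). Their dimensions d_i satisfy sum d_i^2 = |G| = 8: 1 + 1 + 1 + 1 + 4 = 8.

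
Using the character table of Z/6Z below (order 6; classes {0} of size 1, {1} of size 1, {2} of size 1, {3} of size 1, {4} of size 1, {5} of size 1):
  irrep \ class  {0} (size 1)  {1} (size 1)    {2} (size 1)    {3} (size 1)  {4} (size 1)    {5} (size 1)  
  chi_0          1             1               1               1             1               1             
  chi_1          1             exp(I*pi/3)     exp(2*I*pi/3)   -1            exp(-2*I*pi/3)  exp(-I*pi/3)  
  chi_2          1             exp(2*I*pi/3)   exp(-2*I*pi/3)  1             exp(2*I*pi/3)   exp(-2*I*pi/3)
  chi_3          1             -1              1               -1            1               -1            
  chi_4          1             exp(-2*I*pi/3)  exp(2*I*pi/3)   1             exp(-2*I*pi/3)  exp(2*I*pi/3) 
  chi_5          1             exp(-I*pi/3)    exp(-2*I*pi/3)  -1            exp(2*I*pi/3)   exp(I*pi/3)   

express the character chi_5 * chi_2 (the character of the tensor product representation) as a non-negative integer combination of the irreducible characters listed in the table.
chi_5 tensor chi_2 = chi_1 (all other irreducibles have multiplicity 0).

Derivation: The character of a tensor product is the pointwise product (chi_5 * chi_2)(C) = chi_5(C) * chi_2(C):
  {0}: (1)*(1), {1}: (exp(-I*pi/3))*(exp(2*I*pi/3)), {2}: (exp(-2*I*pi/3))*(exp(-2*I*pi/3)), {3}: (-1)*(1), {4}: (exp(2*I*pi/3))*(exp(2*I*pi/3)), {5}: (exp(I*pi/3))*(exp(-2*I*pi/3))
so (chi_5 * chi_2) takes values
  {0} -> 1, {1} -> exp(I*pi/3), {2} -> exp(2*I*pi/3), {3} -> -1, {4} -> exp(-2*I*pi/3), {5} -> exp(-I*pi/3).
Now take the inner product of this character with each irreducible chi from the table, <chi_5*chi_2, chi> = (1/6) sum_C |C| (chi_5*chi_2)(C) conj(chi(C)):
  <chi_5*chi_2, chi_0> = (1/6)[1*(1)*conj(1) + 1*(exp(I*pi/3))*conj(1) + 1*(exp(2*I*pi/3))*conj(1) + 1*(-1)*conj(1) + 1*(exp(-2*I*pi/3))*conj(1) + 1*(exp(-I*pi/3))*conj(1)]
      = (1/6)[(1) + (exp(I*pi/3)) + (exp(2*I*pi/3)) + (-1) + (exp(-2*I*pi/3)) + (exp(-I*pi/3))] = 0/6 = 0
  <chi_5*chi_2, chi_1> = (1/6)[1*(1)*conj(1) + 1*(exp(I*pi/3))*conj(exp(I*pi/3)) + 1*(exp(2*I*pi/3))*conj(exp(2*I*pi/3)) + 1*(-1)*conj(-1) + 1*(exp(-2*I*pi/3))*conj(exp(-2*I*pi/3)) + 1*(exp(-I*pi/3))*conj(exp(-I*pi/3))]
      = (1/6)[(1) + (1) + (1) + (1) + (1) + (1)] = 6/6 = 1
  <chi_5*chi_2, chi_2> = (1/6)[1*(1)*conj(1) + 1*(exp(I*pi/3))*conj(exp(2*I*pi/3)) + 1*(exp(2*I*pi/3))*conj(exp(-2*I*pi/3)) + 1*(-1)*conj(1) + 1*(exp(-2*I*pi/3))*conj(exp(2*I*pi/3)) + 1*(exp(-I*pi/3))*conj(exp(-2*I*pi/3))]
      = (1/6)[(1) + (exp(-I*pi/3)) + (exp(-2*I*pi/3)) + (-1) + (exp(2*I*pi/3)) + (exp(I*pi/3))] = 0/6 = 0
  <chi_5*chi_2, chi_3> = (1/6)[1*(1)*conj(1) + 1*(exp(I*pi/3))*conj(-1) + 1*(exp(2*I*pi/3))*conj(1) + 1*(-1)*conj(-1) + 1*(exp(-2*I*pi/3))*conj(1) + 1*(exp(-I*pi/3))*conj(-1)]
      = (1/6)[(1) + (-exp(I*pi/3)) + (exp(2*I*pi/3)) + (1) + (exp(-2*I*pi/3)) + (-exp(-I*pi/3))] = 0/6 = 0
  <chi_5*chi_2, chi_4> = (1/6)[1*(1)*conj(1) + 1*(exp(I*pi/3))*conj(exp(-2*I*pi/3)) + 1*(exp(2*I*pi/3))*conj(exp(2*I*pi/3)) + 1*(-1)*conj(1) + 1*(exp(-2*I*pi/3))*conj(exp(-2*I*pi/3)) + 1*(exp(-I*pi/3))*conj(exp(2*I*pi/3))]
      = (1/6)[(1) + (-1) + (1) + (-1) + (1) + (-1)] = 0/6 = 0
  <chi_5*chi_2, chi_5> = (1/6)[1*(1)*conj(1) + 1*(exp(I*pi/3))*conj(exp(-I*pi/3)) + 1*(exp(2*I*pi/3))*conj(exp(-2*I*pi/3)) + 1*(-1)*conj(-1) + 1*(exp(-2*I*pi/3))*conj(exp(2*I*pi/3)) + 1*(exp(-I*pi/3))*conj(exp(I*pi/3))]
      = (1/6)[(1) + (exp(2*I*pi/3)) + (exp(-2*I*pi/3)) + (1) + (exp(2*I*pi/3)) + (exp(-2*I*pi/3))] = 0/6 = 0
(Exp terms are combined using exp(i*s)*conj(exp(i*t)) = exp(i*(s-t)), and sums of them are collapsed using the identity that for every m > 1 the m distinct m-th roots of unity sum to 0, e.g. 1 + exp(2*I*pi/3) + exp(-2*I*pi/3) = 0.)
Hence the multiplicities are chi_1: 1. Dimension check: dim(chi_5)*dim(chi_2) = 1*1 = 1 and sum (mult * dim) = 1*1 = 1.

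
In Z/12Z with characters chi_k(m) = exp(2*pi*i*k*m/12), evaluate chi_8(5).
chi_8(5) = zeta_12^40 = exp(2*I*pi/3)

Argument: chi_8(5) = zeta_12^(8*5) = zeta_12^40. Since zeta_12^12 = 1, this equals zeta_12^4 = exp(2*pi*i*4/12) = exp(2*I*pi/3).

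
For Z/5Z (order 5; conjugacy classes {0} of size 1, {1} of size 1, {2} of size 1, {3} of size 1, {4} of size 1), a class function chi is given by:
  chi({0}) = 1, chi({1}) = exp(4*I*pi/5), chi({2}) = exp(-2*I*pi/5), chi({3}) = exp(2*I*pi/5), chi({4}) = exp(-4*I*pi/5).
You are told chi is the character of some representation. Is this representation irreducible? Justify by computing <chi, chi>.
Irreducible: <chi, chi> = 1.

Why: <chi, chi> = (1/|G|) sum_C |C| * |chi(C)|^2 = (1/5)[1*|1|^2 + 1*|exp(4*I*pi/5)|^2 + 1*|exp(-2*I*pi/5)|^2 + 1*|exp(2*I*pi/5)|^2 + 1*|exp(-4*I*pi/5)|^2]
  = (1/5)[(1) + (1) + (1) + (1) + (1)] = 5/5 = 1.
(Exp terms are combined using exp(i*s)*conj(exp(i*t)) = exp(i*(s-t)), and sums of them are collapsed using the identity that for every m > 1 the m distinct m-th roots of unity sum to 0, e.g. 1 + exp(2*I*pi/3) + exp(-2*I*pi/3) = 0.)
A character is irreducible iff <chi, chi> = 1, so this representation is irreducible.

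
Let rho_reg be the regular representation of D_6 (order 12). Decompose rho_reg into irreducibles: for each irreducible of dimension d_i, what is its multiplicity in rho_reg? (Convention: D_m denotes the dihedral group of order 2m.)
Each irreducible V_i of dimension d_i appears with multiplicity d_i, i.e. rho_reg = (direct sum over all irreducibles V_i) d_i V_i. The irreducible dimensions for D_6 are 1, 1, 1, 1, 2, 2: 4 irreducibles of dimension 1, each with multiplicity 1; 2 irreducibles of dimension 2, each with multiplicity 2. Total dimension 4*1*1 + 2*2*2 = 12 = |G|.

Derivation: General theorem: in the regular representation of a finite group G, each irreducible appears with multiplicity equal to its dimension. Check: dim(rho_reg) = sum d_i^2 = 1 + 1 + 1 + 1 + 4 + 4 = 12 = |G|.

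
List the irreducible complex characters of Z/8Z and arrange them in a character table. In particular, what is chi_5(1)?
Character table of Z/8Z (irreps indexed chi_0,...,chi_7 with chi_k(m) = zeta_8^(k*m), zeta_8 = exp(2*pi*i/8)):
  irrep \ class  {0} (size 1)  {1} (size 1)    {2} (size 1)  {3} (size 1)    {4} (size 1)  {5} (size 1)    {6} (size 1)  {7} (size 1)  
  chi_0          1             1               1             1               1             1               1             1             
  chi_1          1             exp(I*pi/4)     I             exp(3*I*pi/4)   -1            exp(-3*I*pi/4)  -I            exp(-I*pi/4)  
  chi_2          1             I               -1            -I              1             I               -1            -I            
  chi_3          1             exp(3*I*pi/4)   -I            exp(I*pi/4)     -1            exp(-I*pi/4)    I             exp(-3*I*pi/4)
  chi_4          1             -1              1             -1              1             -1              1             -1            
  chi_5          1             exp(-3*I*pi/4)  I             exp(-I*pi/4)    -1            exp(I*pi/4)     -I            exp(3*I*pi/4) 
  chi_6          1             -I              -1            I               1             -I              -1            I             
  chi_7          1             exp(-I*pi/4)    -I            exp(-3*I*pi/4)  -1            exp(3*I*pi/4)   I             exp(I*pi/4)   

Spot check: chi_5(1) = zeta_8^(5*1) = zeta_8^5 = exp(-3*I*pi/4).

Argument: Z/8Z is abelian, so all 8 irreducible complex representations are 1-dimensional. They are given by chi_k(m) = zeta_8^(k*m) for k = 0,...,7. Row orthogonality: sum_m chi_k(m) conj(chi_l(m)) = 8 * [k = l].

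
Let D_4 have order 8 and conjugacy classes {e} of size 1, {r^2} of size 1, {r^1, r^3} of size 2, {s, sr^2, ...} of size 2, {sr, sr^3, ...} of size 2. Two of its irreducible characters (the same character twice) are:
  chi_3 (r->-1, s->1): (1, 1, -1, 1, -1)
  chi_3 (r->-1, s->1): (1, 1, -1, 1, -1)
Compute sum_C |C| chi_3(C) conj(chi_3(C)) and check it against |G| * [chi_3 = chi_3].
Sum = 8 = |G| = 8; so <chi_3, chi_3> = 1 (norm-1 confirms irreducibility).

Solution. Compute term by term over conjugacy classes (|C| * chi_3(C) * conj(chi_3(C))):
  1*(1)*conj(1) + 1*(1)*conj(1) + 2*(-1)*conj(-1) + 2*(1)*conj(1) + 2*(-1)*conj(-1)
  = (1) + (1) + (2) + (2) + (2)
  = 8.
Dividing by |G| = 8 gives 8/8 = 1, matching the row-orthogonality relation <chi_3, chi_3> = [chi_3 = chi_3].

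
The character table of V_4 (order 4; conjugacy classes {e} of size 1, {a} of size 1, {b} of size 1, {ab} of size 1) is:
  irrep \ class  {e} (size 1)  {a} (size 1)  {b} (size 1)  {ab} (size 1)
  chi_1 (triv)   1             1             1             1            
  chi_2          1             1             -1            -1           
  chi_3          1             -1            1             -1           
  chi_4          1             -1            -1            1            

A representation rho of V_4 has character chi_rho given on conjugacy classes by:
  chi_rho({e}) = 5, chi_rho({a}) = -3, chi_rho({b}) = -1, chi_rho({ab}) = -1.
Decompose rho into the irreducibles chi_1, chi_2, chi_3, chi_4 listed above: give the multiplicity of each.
Multiplicities: chi_1: 0, chi_2: 1, chi_3: 2, chi_4: 2.

Argument: Use <chi_rho, chi> = (1/|G|) sum_C |C| * chi_rho(C) * conj(chi(C)) with |G| = 4 for each irreducible chi in the table:
  <chi_rho, chi_1> = (1/4)[1*(5)*conj(1) + 1*(-3)*conj(1) + 1*(-1)*conj(1) + 1*(-1)*conj(1)]
      = (1/4)[(5) + (-3) + (-1) + (-1)] = 0/4 = 0
  <chi_rho, chi_2> = (1/4)[1*(5)*conj(1) + 1*(-3)*conj(1) + 1*(-1)*conj(-1) + 1*(-1)*conj(-1)]
      = (1/4)[(5) + (-3) + (1) + (1)] = 4/4 = 1
  <chi_rho, chi_3> = (1/4)[1*(5)*conj(1) + 1*(-3)*conj(-1) + 1*(-1)*conj(1) + 1*(-1)*conj(-1)]
      = (1/4)[(5) + (3) + (-1) + (1)] = 8/4 = 2
  <chi_rho, chi_4> = (1/4)[1*(5)*conj(1) + 1*(-3)*conj(-1) + 1*(-1)*conj(-1) + 1*(-1)*conj(1)]
      = (1/4)[(5) + (3) + (1) + (-1)] = 8/4 = 2
Dimension check: dim(rho) = sum (mult * dim) = 0*1 + 1*1 + 2*1 + 2*1 = 5 = chi_rho(e) = 5.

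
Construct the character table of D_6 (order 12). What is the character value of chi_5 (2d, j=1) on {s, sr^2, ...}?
Conjugacy classes: {e} of size 1, {r^3} of size 1, {r^1, r^5} of size 2, {r^2, r^4} of size 2, {s, sr^2, ...} of size 3, {sr, sr^3, ...} of size 3.
Character table:
  irrep \ class              {e} (size 1)  {r^3} (size 1)  {r^1, r^5} (size 2)  {r^2, r^4} (size 2)  {s, sr^2, ...} (size 3)  {sr, sr^3, ...} (size 3)
  chi_1 (triv)               1             1               1                    1                    1                        1                       
  chi_2 (sign: r->1, s->-1)  1             1               1                    1                    -1                       -1                      
  chi_3 (r->-1, s->1)        1             -1              -1                   1                    1                        -1                      
  chi_4 (r->-1, s->-1)       1             -1              -1                   1                    -1                       1                       
  chi_5 (2d, j=1)            2             -2              1                    -1                   0                        0                       
  chi_6 (2d, j=2)            2             2               -1                   -1                   0                        0                       

Spot check: chi_5 (2d, j=1) on {s, sr^2, ...} = 0.

Argument: D_6 has order 2*6 = 12 with 6 conjugacy classes, hence 6 irreducibles. Sum of squared dims 1 + 1 + 1 + 1 + 4 + 4 = 12 = |G|. Linear characters come from the abelianisation; the 2-dimensional irreps have character r^k -> 2*cos(2*pi*j*k/6), reflections -> 0.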